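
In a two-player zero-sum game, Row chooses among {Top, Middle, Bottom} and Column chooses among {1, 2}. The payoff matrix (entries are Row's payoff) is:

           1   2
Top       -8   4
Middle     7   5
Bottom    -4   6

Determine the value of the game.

Row minima: Top → -8, Middle → 5, Bottom → -4; maximin = 5.
Column maxima: 1 → 7, 2 → 6; minimax = 6.
5 ≠ 6, so there is no saddle point; optimal play is mixed.
Top is strictly dominated by Middle, so Row never plays it.
On the remaining 2×2 (Middle, Bottom vs 1, 2):
Let Row play Middle with probability p. Expected payoff against 1: 7p + (-4)(1−p) = 11p − 4; against 2: 5p + 6(1−p) = −p + 6.
Setting these equal: 11p − 4 = −p + 6 ⇒ 12p = 10 ⇒ p = 5/6, and the value is (11)·(5/6) − 4 = 31/6.
For Column: with q = P(1), equating Middle's and Bottom's payoffs gives 2q + 5 = −10q + 6 ⇒ q = 1/12.

31/6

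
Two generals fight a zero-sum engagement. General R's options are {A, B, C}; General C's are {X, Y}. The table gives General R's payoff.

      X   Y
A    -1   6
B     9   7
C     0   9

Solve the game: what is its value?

81/11

Row minima: A → -1, B → 7, C → 0; maximin = 7.
Column maxima: X → 9, Y → 9; minimax = 9.
7 ≠ 9, so there is no saddle point; optimal play is mixed.
A is strictly dominated by B, so General R never plays it.
On the remaining 2×2 (B, C vs X, Y):
Let General R play B with probability p. Expected payoff against X: 9p + 0(1−p) = 9p; against Y: 7p + 9(1−p) = −2p + 9.
Setting these equal: 9p = −2p + 9 ⇒ 11p = 9 ⇒ p = 9/11, and the value is (9)·(9/11) = 81/11.
For General C: with q = P(X), equating B's and C's payoffs gives 2q + 7 = −9q + 9 ⇒ q = 2/11.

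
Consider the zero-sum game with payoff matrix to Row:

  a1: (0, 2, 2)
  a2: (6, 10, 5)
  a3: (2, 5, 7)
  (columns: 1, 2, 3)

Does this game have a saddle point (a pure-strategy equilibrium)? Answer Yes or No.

No

Row minima: a1 → 0, a2 → 5, a3 → 2; maximin = 5.
Column maxima: 1 → 6, 2 → 10, 3 → 7; minimax = 6.
5 ≠ 6, so no pure-strategy equilibrium exists.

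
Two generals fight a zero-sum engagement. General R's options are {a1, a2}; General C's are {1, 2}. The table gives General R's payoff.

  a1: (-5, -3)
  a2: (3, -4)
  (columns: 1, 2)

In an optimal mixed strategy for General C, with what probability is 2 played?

8/9

Row minima: a1 → -5, a2 → -4; maximin = -4.
Column maxima: 1 → 3, 2 → -3; minimax = -3.
-4 ≠ -3, so there is no saddle point; optimal play is mixed.
Let General R play a1 with probability p. Expected payoff against 1: (-5)p + 3(1−p) = −8p + 3; against 2: (-3)p + (-4)(1−p) = p − 4.
Setting these equal: −8p + 3 = p − 4 ⇒ −9p = -7 ⇒ p = 7/9, and the value is (-8)·(7/9) + 3 = -29/9.
For General C: with q = P(1), equating a1's and a2's payoffs gives −2q − 3 = 7q − 4 ⇒ q = 1/9.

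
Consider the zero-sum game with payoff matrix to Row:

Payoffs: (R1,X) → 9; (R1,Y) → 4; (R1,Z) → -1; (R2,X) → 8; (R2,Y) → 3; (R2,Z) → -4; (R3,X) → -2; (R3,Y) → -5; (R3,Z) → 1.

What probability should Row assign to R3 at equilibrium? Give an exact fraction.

Row minima: R1 → -1, R2 → -4, R3 → -5; maximin = -1.
Column maxima: X → 9, Y → 4, Z → 1; minimax = 1.
-1 ≠ 1, so there is no saddle point; optimal play is mixed.
R2 is strictly dominated by R1, so Row never plays it.
X is strictly dominated by Y (it gives Row strictly more in every row), so Column never plays it.
On the remaining 2×2 (R1, R3 vs Y, Z):
Let Row play R1 with probability p. Expected payoff against Y: 4p + (-5)(1−p) = 9p − 5; against Z: (-1)p + 1(1−p) = −2p + 1.
Setting these equal: 9p − 5 = −2p + 1 ⇒ 11p = 6 ⇒ p = 6/11, and the value is (9)·(6/11) − 5 = -1/11.
For Column: with q = P(Y), equating R1's and R3's payoffs gives 5q − 1 = −6q + 1 ⇒ q = 2/11.

5/11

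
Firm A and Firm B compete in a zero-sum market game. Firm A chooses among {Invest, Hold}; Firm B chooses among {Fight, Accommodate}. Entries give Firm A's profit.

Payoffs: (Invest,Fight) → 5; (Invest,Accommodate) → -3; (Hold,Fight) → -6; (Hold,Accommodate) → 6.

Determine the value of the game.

3/5

Row minima: Invest → -3, Hold → -6; maximin = -3.
Column maxima: Fight → 5, Accommodate → 6; minimax = 5.
-3 ≠ 5, so there is no saddle point; optimal play is mixed.
Let Firm A play Invest with probability p. Expected payoff against Fight: 5p + (-6)(1−p) = 11p − 6; against Accommodate: (-3)p + 6(1−p) = −9p + 6.
Setting these equal: 11p − 6 = −9p + 6 ⇒ 20p = 12 ⇒ p = 3/5, and the value is (11)·(3/5) − 6 = 3/5.
For Firm B: with q = P(Fight), equating Invest's and Hold's payoffs gives 8q − 3 = −12q + 6 ⇒ q = 9/20.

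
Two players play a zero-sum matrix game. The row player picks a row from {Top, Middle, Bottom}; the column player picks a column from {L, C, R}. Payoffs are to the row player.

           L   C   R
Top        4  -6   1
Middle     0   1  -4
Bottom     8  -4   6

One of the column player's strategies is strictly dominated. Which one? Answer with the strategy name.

L

R holds the row player's payoff strictly below L in every row: 1 < 4, -4 < 0, 6 < 8.
So L is strictly dominated for the column player.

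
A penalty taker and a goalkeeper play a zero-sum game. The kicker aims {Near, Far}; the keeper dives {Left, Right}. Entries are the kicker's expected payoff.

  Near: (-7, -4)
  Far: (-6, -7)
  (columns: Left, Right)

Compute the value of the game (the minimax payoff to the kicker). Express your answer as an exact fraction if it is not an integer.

Row minima: Near → -7, Far → -7; maximin = -7.
Column maxima: Left → -6, Right → -4; minimax = -6.
-7 ≠ -6, so there is no saddle point; optimal play is mixed.
Let the kicker play Near with probability p. Expected payoff against Left: (-7)p + (-6)(1−p) = −p − 6; against Right: (-4)p + (-7)(1−p) = 3p − 7.
Setting these equal: −p − 6 = 3p − 7 ⇒ −4p = -1 ⇒ p = 1/4, and the value is (-1)·(1/4) − 6 = -25/4.
For the keeper: with q = P(Left), equating Near's and Far's payoffs gives −3q − 4 = q − 7 ⇒ q = 3/4.

-25/4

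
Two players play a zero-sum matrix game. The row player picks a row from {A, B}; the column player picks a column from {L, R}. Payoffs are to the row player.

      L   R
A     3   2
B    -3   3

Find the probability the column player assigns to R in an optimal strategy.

6/7

Row minima: A → 2, B → -3; maximin = 2.
Column maxima: L → 3, R → 3; minimax = 3.
2 ≠ 3, so there is no saddle point; optimal play is mixed.
Let the row player play A with probability p. Expected payoff against L: 3p + (-3)(1−p) = 6p − 3; against R: 2p + 3(1−p) = −p + 3.
Setting these equal: 6p − 3 = −p + 3 ⇒ 7p = 6 ⇒ p = 6/7, and the value is (6)·(6/7) − 3 = 15/7.
For the column player: with q = P(L), equating A's and B's payoffs gives q + 2 = −6q + 3 ⇒ q = 1/7.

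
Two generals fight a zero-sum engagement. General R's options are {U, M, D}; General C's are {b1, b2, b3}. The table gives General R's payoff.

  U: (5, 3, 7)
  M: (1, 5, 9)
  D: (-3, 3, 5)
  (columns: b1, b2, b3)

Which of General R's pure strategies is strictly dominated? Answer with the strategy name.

D

M gives a strictly higher payoff than D against every column: 1 > -3, 5 > 3, 9 > 5.
So D is strictly dominated and General R never plays it.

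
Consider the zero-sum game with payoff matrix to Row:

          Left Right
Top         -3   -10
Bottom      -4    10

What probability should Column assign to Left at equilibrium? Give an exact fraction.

20/21

Row minima: Top → -10, Bottom → -4; maximin = -4.
Column maxima: Left → -3, Right → 10; minimax = -3.
-4 ≠ -3, so there is no saddle point; optimal play is mixed.
Let Row play Top with probability p. Expected payoff against Left: (-3)p + (-4)(1−p) = p − 4; against Right: (-10)p + 10(1−p) = −20p + 10.
Setting these equal: p − 4 = −20p + 10 ⇒ 21p = 14 ⇒ p = 2/3, and the value is (1)·(2/3) − 4 = -10/3.
For Column: with q = P(Left), equating Top's and Bottom's payoffs gives 7q − 10 = −14q + 10 ⇒ q = 20/21.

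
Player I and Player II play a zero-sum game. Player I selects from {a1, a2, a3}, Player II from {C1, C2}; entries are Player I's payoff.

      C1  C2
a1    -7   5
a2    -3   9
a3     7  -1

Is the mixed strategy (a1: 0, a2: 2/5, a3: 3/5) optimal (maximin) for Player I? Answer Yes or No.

Yes

Against C1 this mix gives (2/5)·(-3) + (3/5)·7 = 3.
Against C2 this mix gives (2/5)·9 + (3/5)·(-1) = 3.
All of Player II's active replies (C1, C2) yield 3, and no column does worse for Player I. The mix makes Player II indifferent and guarantees 3, so it is optimal.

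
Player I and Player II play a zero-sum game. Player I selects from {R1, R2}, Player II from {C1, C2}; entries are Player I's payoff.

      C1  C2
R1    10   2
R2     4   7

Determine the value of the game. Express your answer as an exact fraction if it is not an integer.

Row minima: R1 → 2, R2 → 4; maximin = 4.
Column maxima: C1 → 10, C2 → 7; minimax = 7.
4 ≠ 7, so there is no saddle point; optimal play is mixed.
Let Player I play R1 with probability p. Expected payoff against C1: 10p + 4(1−p) = 6p + 4; against C2: 2p + 7(1−p) = −5p + 7.
Setting these equal: 6p + 4 = −5p + 7 ⇒ 11p = 3 ⇒ p = 3/11, and the value is (6)·(3/11) + 4 = 62/11.
For Player II: with q = P(C1), equating R1's and R2's payoffs gives 8q + 2 = −3q + 7 ⇒ q = 5/11.

62/11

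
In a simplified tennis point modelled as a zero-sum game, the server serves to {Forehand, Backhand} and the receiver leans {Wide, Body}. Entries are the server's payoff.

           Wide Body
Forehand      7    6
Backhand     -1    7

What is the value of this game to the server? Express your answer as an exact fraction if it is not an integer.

Row minima: Forehand → 6, Backhand → -1; maximin = 6.
Column maxima: Wide → 7, Body → 7; minimax = 7.
6 ≠ 7, so there is no saddle point; optimal play is mixed.
Let the server play Forehand with probability p. Expected payoff against Wide: 7p + (-1)(1−p) = 8p − 1; against Body: 6p + 7(1−p) = −p + 7.
Setting these equal: 8p − 1 = −p + 7 ⇒ 9p = 8 ⇒ p = 8/9, and the value is (8)·(8/9) − 1 = 55/9.
For the receiver: with q = P(Wide), equating Forehand's and Backhand's payoffs gives q + 6 = −8q + 7 ⇒ q = 1/9.

55/9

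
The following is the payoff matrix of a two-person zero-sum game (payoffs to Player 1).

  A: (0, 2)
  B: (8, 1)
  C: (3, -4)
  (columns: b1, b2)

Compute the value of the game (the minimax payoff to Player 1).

16/9

Row minima: A → 0, B → 1, C → -4; maximin = 1.
Column maxima: b1 → 8, b2 → 2; minimax = 2.
1 ≠ 2, so there is no saddle point; optimal play is mixed.
C is strictly dominated by B, so Player 1 never plays it.
On the remaining 2×2 (A, B vs b1, b2):
Let Player 1 play A with probability p. Expected payoff against b1: 0p + 8(1−p) = −8p + 8; against b2: 2p + 1(1−p) = p + 1.
Setting these equal: −8p + 8 = p + 1 ⇒ −9p = -7 ⇒ p = 7/9, and the value is (-8)·(7/9) + 8 = 16/9.
For Player 2: with q = P(b1), equating A's and B's payoffs gives −2q + 2 = 7q + 1 ⇒ q = 1/9.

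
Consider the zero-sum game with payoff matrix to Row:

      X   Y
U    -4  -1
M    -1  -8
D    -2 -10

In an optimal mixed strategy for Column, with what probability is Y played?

3/10

Row minima: U → -4, M → -8, D → -10; maximin = -4.
Column maxima: X → -1, Y → -1; minimax = -1.
-4 ≠ -1, so there is no saddle point; optimal play is mixed.
D is strictly dominated by M, so Row never plays it.
On the remaining 2×2 (U, M vs X, Y):
Let Row play U with probability p. Expected payoff against X: (-4)p + (-1)(1−p) = −3p − 1; against Y: (-1)p + (-8)(1−p) = 7p − 8.
Setting these equal: −3p − 1 = 7p − 8 ⇒ −10p = -7 ⇒ p = 7/10, and the value is (-3)·(7/10) − 1 = -31/10.
For Column: with q = P(X), equating U's and M's payoffs gives −3q − 1 = 7q − 8 ⇒ q = 7/10.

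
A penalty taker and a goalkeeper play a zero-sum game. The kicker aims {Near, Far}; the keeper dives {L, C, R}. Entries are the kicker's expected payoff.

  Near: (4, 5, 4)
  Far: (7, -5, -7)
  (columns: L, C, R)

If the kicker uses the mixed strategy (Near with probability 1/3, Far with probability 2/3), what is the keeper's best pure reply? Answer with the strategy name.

R

If the keeper plays L, the kicker's expected payoff is (1/3)·4 + (2/3)·7 = 6.
If the keeper plays C, the kicker's expected payoff is (1/3)·5 + (2/3)·(-5) = -5/3.
If the keeper plays R, the kicker's expected payoff is (1/3)·4 + (2/3)·(-7) = -10/3.
The keeper minimizes the kicker's payoff; the smallest is -10/3, so the best response is R.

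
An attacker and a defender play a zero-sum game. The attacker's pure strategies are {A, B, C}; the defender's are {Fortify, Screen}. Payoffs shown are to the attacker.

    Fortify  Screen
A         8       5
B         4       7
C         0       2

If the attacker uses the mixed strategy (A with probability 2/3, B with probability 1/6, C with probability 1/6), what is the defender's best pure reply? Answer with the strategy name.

If the defender plays Fortify, the attacker's expected payoff is (2/3)·8 + (1/6)·4 + (1/6)·0 = 6.
If the defender plays Screen, the attacker's expected payoff is (2/3)·5 + (1/6)·7 + (1/6)·2 = 29/6.
The defender minimizes the attacker's payoff; the smallest is 29/6, so the best response is Screen.

Screen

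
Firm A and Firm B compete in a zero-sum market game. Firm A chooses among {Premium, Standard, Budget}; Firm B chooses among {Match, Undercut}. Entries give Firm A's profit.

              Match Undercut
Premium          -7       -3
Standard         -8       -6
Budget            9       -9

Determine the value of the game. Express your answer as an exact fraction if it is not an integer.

Row minima: Premium → -7, Standard → -8, Budget → -9; maximin = -7.
Column maxima: Match → 9, Undercut → -3; minimax = -3.
-7 ≠ -3, so there is no saddle point; optimal play is mixed.
Standard is strictly dominated by Premium, so Firm A never plays it.
On the remaining 2×2 (Premium, Budget vs Match, Undercut):
Let Firm A play Premium with probability p. Expected payoff against Match: (-7)p + 9(1−p) = −16p + 9; against Undercut: (-3)p + (-9)(1−p) = 6p − 9.
Setting these equal: −16p + 9 = 6p − 9 ⇒ −22p = -18 ⇒ p = 9/11, and the value is (-16)·(9/11) + 9 = -45/11.
For Firm B: with q = P(Match), equating Premium's and Budget's payoffs gives −4q − 3 = 18q − 9 ⇒ q = 3/11.

-45/11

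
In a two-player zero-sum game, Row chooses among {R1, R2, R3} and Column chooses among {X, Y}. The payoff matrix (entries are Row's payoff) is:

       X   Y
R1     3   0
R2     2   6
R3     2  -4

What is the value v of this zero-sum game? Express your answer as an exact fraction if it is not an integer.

Row minima: R1 → 0, R2 → 2, R3 → -4; maximin = 2.
Column maxima: X → 3, Y → 6; minimax = 3.
2 ≠ 3, so there is no saddle point; optimal play is mixed.
R3 is strictly dominated by R1, so Row never plays it.
On the remaining 2×2 (R1, R2 vs X, Y):
Let Row play R1 with probability p. Expected payoff against X: 3p + 2(1−p) = p + 2; against Y: 0p + 6(1−p) = −6p + 6.
Setting these equal: p + 2 = −6p + 6 ⇒ 7p = 4 ⇒ p = 4/7, and the value is (1)·(4/7) + 2 = 18/7.
For Column: with q = P(X), equating R1's and R2's payoffs gives 3q = −4q + 6 ⇒ q = 6/7.

18/7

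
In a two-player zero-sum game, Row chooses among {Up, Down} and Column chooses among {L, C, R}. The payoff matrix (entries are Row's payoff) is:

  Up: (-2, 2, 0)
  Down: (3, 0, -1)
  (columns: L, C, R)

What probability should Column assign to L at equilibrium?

1/6

Row minima: Up → -2, Down → -1; maximin = -1.
Column maxima: L → 3, C → 2, R → 0; minimax = 0.
-1 ≠ 0, so there is no saddle point; optimal play is mixed.
C is strictly dominated by R (it gives Row strictly more in every row), so Column never plays it.
On the remaining 2×2 (Up, Down vs L, R):
Let Row play Up with probability p. Expected payoff against L: (-2)p + 3(1−p) = −5p + 3; against R: 0p + (-1)(1−p) = p − 1.
Setting these equal: −5p + 3 = p − 1 ⇒ −6p = -4 ⇒ p = 2/3, and the value is (-5)·(2/3) + 3 = -1/3.
For Column: with q = P(L), equating Up's and Down's payoffs gives −2q = 4q − 1 ⇒ q = 1/6.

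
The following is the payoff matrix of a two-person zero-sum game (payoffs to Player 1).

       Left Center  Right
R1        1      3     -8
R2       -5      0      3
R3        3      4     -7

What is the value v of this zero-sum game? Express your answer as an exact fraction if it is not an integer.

Row minima: R1 → -8, R2 → -5, R3 → -7; maximin = -5.
Column maxima: Left → 3, Center → 4, Right → 3; minimax = 3.
-5 ≠ 3, so there is no saddle point; optimal play is mixed.
R1 is strictly dominated by R3, so Player 1 never plays it.
Center is strictly dominated by Left (it gives Player 1 strictly more in every row), so Player 2 never plays it.
On the remaining 2×2 (R2, R3 vs Left, Right):
Let Player 1 play R2 with probability p. Expected payoff against Left: (-5)p + 3(1−p) = −8p + 3; against Right: 3p + (-7)(1−p) = 10p − 7.
Setting these equal: −8p + 3 = 10p − 7 ⇒ −18p = -10 ⇒ p = 5/9, and the value is (-8)·(5/9) + 3 = -13/9.
For Player 2: with q = P(Left), equating R2's and R3's payoffs gives −8q + 3 = 10q − 7 ⇒ q = 5/9.

-13/9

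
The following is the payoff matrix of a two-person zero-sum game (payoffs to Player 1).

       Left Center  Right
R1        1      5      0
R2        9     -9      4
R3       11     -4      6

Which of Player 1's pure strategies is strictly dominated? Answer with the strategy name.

R3 gives a strictly higher payoff than R2 against every column: 11 > 9, -4 > -9, 6 > 4.
So R2 is strictly dominated and Player 1 never plays it.

R2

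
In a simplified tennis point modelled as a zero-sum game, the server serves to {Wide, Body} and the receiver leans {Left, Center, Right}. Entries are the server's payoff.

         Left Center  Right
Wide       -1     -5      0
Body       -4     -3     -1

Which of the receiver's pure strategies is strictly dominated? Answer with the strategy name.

Left holds the server's payoff strictly below Right in every row: -1 < 0, -4 < -1.
So Right is strictly dominated for the receiver.

Right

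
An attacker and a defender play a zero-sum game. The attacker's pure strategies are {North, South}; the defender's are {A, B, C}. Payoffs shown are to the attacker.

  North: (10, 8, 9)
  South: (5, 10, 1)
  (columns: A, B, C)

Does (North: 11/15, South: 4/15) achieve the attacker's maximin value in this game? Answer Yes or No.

Against A this mix gives (11/15)·10 + (4/15)·5 = 26/3.
Against B this mix gives (11/15)·8 + (4/15)·10 = 128/15.
Against C this mix gives (11/15)·9 + (4/15)·1 = 103/15.
The defender will play C, holding the attacker to 103/15. Shifting weight toward the row that does better against C would raise this floor (the equalizing mix achieves 41/5 against both C and B), so the proposed strategy is not optimal.

No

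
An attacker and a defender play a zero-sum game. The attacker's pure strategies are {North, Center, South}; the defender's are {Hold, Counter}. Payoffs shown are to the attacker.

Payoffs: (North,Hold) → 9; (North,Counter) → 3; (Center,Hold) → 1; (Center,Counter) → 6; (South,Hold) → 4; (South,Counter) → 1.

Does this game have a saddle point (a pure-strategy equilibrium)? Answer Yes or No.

No

Row minima: North → 3, Center → 1, South → 1; maximin = 3.
Column maxima: Hold → 9, Counter → 6; minimax = 6.
3 ≠ 6, so no pure-strategy equilibrium exists.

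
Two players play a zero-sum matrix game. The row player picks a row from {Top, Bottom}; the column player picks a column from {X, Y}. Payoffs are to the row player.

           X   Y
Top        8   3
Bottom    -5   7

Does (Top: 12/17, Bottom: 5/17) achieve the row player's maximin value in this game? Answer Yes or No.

Yes

Against X this mix gives (12/17)·8 + (5/17)·(-5) = 71/17.
Against Y this mix gives (12/17)·3 + (5/17)·7 = 71/17.
All of the column player's active replies (X, Y) yield 71/17, and no column does worse for the row player. The mix makes the column player indifferent and guarantees 71/17, so it is optimal.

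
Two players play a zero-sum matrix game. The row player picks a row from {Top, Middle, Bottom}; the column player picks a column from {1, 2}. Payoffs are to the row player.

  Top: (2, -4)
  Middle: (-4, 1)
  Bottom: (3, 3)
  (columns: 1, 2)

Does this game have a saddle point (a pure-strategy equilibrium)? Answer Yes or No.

Row minima: Top → -4, Middle → -4, Bottom → 3; maximin = 3.
Column maxima: 1 → 3, 2 → 3; minimax = 3.
maximin = minimax = 3, so a saddle point exists.

Yes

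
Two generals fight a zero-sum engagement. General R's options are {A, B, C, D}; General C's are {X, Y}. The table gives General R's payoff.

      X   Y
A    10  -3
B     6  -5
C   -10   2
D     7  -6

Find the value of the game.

-2/5

Row minima: A → -3, B → -5, C → -10, D → -6; maximin = -3.
Column maxima: X → 10, Y → 2; minimax = 2.
-3 ≠ 2, so there is no saddle point; optimal play is mixed.
B is strictly dominated by A, so General R never plays it.
D is strictly dominated by A, so General R never plays it.
On the remaining 2×2 (A, C vs X, Y):
Let General R play A with probability p. Expected payoff against X: 10p + (-10)(1−p) = 20p − 10; against Y: (-3)p + 2(1−p) = −5p + 2.
Setting these equal: 20p − 10 = −5p + 2 ⇒ 25p = 12 ⇒ p = 12/25, and the value is (20)·(12/25) − 10 = -2/5.
For General C: with q = P(X), equating A's and C's payoffs gives 13q − 3 = −12q + 2 ⇒ q = 1/5.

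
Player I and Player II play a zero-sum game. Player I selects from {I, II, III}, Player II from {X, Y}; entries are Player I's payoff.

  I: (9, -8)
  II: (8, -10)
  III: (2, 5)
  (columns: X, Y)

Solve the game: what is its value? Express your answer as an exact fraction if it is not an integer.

Row minima: I → -8, II → -10, III → 2; maximin = 2.
Column maxima: X → 9, Y → 5; minimax = 5.
2 ≠ 5, so there is no saddle point; optimal play is mixed.
II is strictly dominated by I, so Player I never plays it.
On the remaining 2×2 (I, III vs X, Y):
Let Player I play I with probability p. Expected payoff against X: 9p + 2(1−p) = 7p + 2; against Y: (-8)p + 5(1−p) = −13p + 5.
Setting these equal: 7p + 2 = −13p + 5 ⇒ 20p = 3 ⇒ p = 3/20, and the value is (7)·(3/20) + 2 = 61/20.
For Player II: with q = P(X), equating I's and III's payoffs gives 17q − 8 = −3q + 5 ⇒ q = 13/20.

61/20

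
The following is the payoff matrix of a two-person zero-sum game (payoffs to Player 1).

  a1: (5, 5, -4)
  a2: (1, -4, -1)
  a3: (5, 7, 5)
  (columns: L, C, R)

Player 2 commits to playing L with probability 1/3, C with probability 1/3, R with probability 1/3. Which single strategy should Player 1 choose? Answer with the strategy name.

Expected payoff of a1: (1/3)·5 + (1/3)·5 + (1/3)·(-4) = 2.
Expected payoff of a2: (1/3)·1 + (1/3)·(-4) + (1/3)·(-1) = -4/3.
Expected payoff of a3: (1/3)·5 + (1/3)·7 + (1/3)·5 = 17/3.
The largest is 17/3, so Player 1's best response is a3.

a3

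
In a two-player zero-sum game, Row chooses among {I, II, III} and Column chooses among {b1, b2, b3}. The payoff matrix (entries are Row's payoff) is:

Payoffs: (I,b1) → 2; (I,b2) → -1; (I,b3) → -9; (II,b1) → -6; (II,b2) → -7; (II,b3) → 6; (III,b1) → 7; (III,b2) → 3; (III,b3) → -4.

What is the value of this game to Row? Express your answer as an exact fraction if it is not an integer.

-1/2

Row minima: I → -9, II → -7, III → -4; maximin = -4.
Column maxima: b1 → 7, b2 → 3, b3 → 6; minimax = 3.
-4 ≠ 3, so there is no saddle point; optimal play is mixed.
I is strictly dominated by III, so Row never plays it.
b1 is strictly dominated by b2 (it gives Row strictly more in every row), so Column never plays it.
On the remaining 2×2 (II, III vs b2, b3):
Let Row play II with probability p. Expected payoff against b2: (-7)p + 3(1−p) = −10p + 3; against b3: 6p + (-4)(1−p) = 10p − 4.
Setting these equal: −10p + 3 = 10p − 4 ⇒ −20p = -7 ⇒ p = 7/20, and the value is (-10)·(7/20) + 3 = -1/2.
For Column: with q = P(b2), equating II's and III's payoffs gives −13q + 6 = 7q − 4 ⇒ q = 1/2.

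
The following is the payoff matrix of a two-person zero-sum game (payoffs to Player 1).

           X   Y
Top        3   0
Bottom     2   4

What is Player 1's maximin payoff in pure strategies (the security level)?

Row minima: Top → 0, Bottom → 2.
The best of these is 2.

2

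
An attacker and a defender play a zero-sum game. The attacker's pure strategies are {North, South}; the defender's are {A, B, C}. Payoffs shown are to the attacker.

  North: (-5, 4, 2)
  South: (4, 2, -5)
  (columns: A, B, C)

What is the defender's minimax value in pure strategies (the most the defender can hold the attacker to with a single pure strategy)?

2

Column maxima: A → 4, B → 4, C → 2.
The smallest of these is 2.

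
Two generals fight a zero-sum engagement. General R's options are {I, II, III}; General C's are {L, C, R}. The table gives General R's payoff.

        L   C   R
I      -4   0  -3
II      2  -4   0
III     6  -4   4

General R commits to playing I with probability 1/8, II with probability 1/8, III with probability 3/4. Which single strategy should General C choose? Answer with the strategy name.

If General C plays L, General R's expected payoff is (1/8)·(-4) + (1/8)·2 + (3/4)·6 = 17/4.
If General C plays C, General R's expected payoff is (1/8)·0 + (1/8)·(-4) + (3/4)·(-4) = -7/2.
If General C plays R, General R's expected payoff is (1/8)·(-3) + (1/8)·0 + (3/4)·4 = 21/8.
General C minimizes General R's payoff; the smallest is -7/2, so the best response is C.

C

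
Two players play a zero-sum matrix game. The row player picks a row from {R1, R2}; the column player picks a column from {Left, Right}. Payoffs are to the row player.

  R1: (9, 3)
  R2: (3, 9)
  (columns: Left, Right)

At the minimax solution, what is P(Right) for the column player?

1/2

Row minima: R1 → 3, R2 → 3; maximin = 3.
Column maxima: Left → 9, Right → 9; minimax = 9.
3 ≠ 9, so there is no saddle point; optimal play is mixed.
Let the row player play R1 with probability p. Expected payoff against Left: 9p + 3(1−p) = 6p + 3; against Right: 3p + 9(1−p) = −6p + 9.
Setting these equal: 6p + 3 = −6p + 9 ⇒ 12p = 6 ⇒ p = 1/2, and the value is (6)·(1/2) + 3 = 6.
For the column player: with q = P(Left), equating R1's and R2's payoffs gives 6q + 3 = −6q + 9 ⇒ q = 1/2.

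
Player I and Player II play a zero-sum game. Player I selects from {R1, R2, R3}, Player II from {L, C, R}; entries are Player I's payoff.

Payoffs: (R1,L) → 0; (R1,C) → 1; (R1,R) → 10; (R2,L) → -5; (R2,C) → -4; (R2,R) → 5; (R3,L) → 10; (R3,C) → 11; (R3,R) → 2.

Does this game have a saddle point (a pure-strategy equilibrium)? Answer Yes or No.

Row minima: R1 → 0, R2 → -5, R3 → 2; maximin = 2.
Column maxima: L → 10, C → 11, R → 10; minimax = 10.
2 ≠ 10, so no pure-strategy equilibrium exists.

No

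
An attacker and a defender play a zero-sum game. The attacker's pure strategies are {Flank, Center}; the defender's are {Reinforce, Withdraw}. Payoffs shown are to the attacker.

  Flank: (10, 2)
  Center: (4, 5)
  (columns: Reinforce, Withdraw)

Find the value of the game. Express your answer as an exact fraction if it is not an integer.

Row minima: Flank → 2, Center → 4; maximin = 4.
Column maxima: Reinforce → 10, Withdraw → 5; minimax = 5.
4 ≠ 5, so there is no saddle point; optimal play is mixed.
Let the attacker play Flank with probability p. Expected payoff against Reinforce: 10p + 4(1−p) = 6p + 4; against Withdraw: 2p + 5(1−p) = −3p + 5.
Setting these equal: 6p + 4 = −3p + 5 ⇒ 9p = 1 ⇒ p = 1/9, and the value is (6)·(1/9) + 4 = 14/3.
For the defender: with q = P(Reinforce), equating Flank's and Center's payoffs gives 8q + 2 = −q + 5 ⇒ q = 1/3.

14/3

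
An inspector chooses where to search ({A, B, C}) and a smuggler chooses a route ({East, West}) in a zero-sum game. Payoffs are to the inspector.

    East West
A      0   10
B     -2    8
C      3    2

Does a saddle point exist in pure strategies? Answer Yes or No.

No

Row minima: A → 0, B → -2, C → 2; maximin = 2.
Column maxima: East → 3, West → 10; minimax = 3.
2 ≠ 3, so no pure-strategy equilibrium exists.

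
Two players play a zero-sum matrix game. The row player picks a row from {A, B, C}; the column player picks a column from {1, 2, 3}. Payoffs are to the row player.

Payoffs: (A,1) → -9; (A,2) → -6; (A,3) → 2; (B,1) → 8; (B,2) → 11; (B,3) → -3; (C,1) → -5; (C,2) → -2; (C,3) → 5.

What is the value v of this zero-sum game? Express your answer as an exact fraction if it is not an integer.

Row minima: A → -9, B → -3, C → -5; maximin = -3.
Column maxima: 1 → 8, 2 → 11, 3 → 5; minimax = 5.
-3 ≠ 5, so there is no saddle point; optimal play is mixed.
A is strictly dominated by C, so the row player never plays it.
2 is strictly dominated by 1 (it gives the row player strictly more in every row), so the column player never plays it.
On the remaining 2×2 (B, C vs 1, 3):
Let the row player play B with probability p. Expected payoff against 1: 8p + (-5)(1−p) = 13p − 5; against 3: (-3)p + 5(1−p) = −8p + 5.
Setting these equal: 13p − 5 = −8p + 5 ⇒ 21p = 10 ⇒ p = 10/21, and the value is (13)·(10/21) − 5 = 25/21.
For the column player: with q = P(1), equating B's and C's payoffs gives 11q − 3 = −10q + 5 ⇒ q = 8/21.

25/21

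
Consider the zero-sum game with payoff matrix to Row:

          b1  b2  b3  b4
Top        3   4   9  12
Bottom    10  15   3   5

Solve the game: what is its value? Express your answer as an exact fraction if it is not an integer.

Row minima: Top → 3, Bottom → 3; maximin = 3.
Column maxima: b1 → 10, b2 → 15, b3 → 9, b4 → 12; minimax = 9.
3 ≠ 9, so there is no saddle point; optimal play is mixed.
b2 is strictly dominated by b1 (it gives Row strictly more in every row), so Column never plays it.
b4 is strictly dominated by b3 (it gives Row strictly more in every row), so Column never plays it.
On the remaining 2×2 (Top, Bottom vs b1, b3):
Let Row play Top with probability p. Expected payoff against b1: 3p + 10(1−p) = −7p + 10; against b3: 9p + 3(1−p) = 6p + 3.
Setting these equal: −7p + 10 = 6p + 3 ⇒ −13p = -7 ⇒ p = 7/13, and the value is (-7)·(7/13) + 10 = 81/13.
For Column: with q = P(b1), equating Top's and Bottom's payoffs gives −6q + 9 = 7q + 3 ⇒ q = 6/13.

81/13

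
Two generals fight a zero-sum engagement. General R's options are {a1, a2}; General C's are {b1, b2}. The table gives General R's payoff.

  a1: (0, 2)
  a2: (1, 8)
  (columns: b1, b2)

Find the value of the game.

Row minima: a1 → 0, a2 → 1; maximin = 1.
Column maxima: b1 → 1, b2 → 8; minimax = 1.
Since maximin = minimax = 1, there is a saddle point and the value is 1.

1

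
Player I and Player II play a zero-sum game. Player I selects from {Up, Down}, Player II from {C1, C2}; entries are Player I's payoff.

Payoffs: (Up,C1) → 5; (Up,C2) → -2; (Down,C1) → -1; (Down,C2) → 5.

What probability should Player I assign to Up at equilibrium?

Row minima: Up → -2, Down → -1; maximin = -1.
Column maxima: C1 → 5, C2 → 5; minimax = 5.
-1 ≠ 5, so there is no saddle point; optimal play is mixed.
Let Player I play Up with probability p. Expected payoff against C1: 5p + (-1)(1−p) = 6p − 1; against C2: (-2)p + 5(1−p) = −7p + 5.
Setting these equal: 6p − 1 = −7p + 5 ⇒ 13p = 6 ⇒ p = 6/13, and the value is (6)·(6/13) − 1 = 23/13.
For Player II: with q = P(C1), equating Up's and Down's payoffs gives 7q − 2 = −6q + 5 ⇒ q = 7/13.

6/13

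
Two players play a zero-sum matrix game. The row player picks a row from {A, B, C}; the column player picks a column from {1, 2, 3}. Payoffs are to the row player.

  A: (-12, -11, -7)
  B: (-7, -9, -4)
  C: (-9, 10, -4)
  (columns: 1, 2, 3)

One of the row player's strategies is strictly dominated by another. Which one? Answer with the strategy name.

B gives a strictly higher payoff than A against every column: -7 > -12, -9 > -11, -4 > -7.
So A is strictly dominated and the row player never plays it.

A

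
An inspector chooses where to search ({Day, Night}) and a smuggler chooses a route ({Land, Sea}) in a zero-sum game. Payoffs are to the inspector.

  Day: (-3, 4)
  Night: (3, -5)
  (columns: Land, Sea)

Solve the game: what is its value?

-1/5

Row minima: Day → -3, Night → -5; maximin = -3.
Column maxima: Land → 3, Sea → 4; minimax = 3.
-3 ≠ 3, so there is no saddle point; optimal play is mixed.
Let the inspector play Day with probability p. Expected payoff against Land: (-3)p + 3(1−p) = −6p + 3; against Sea: 4p + (-5)(1−p) = 9p − 5.
Setting these equal: −6p + 3 = 9p − 5 ⇒ −15p = -8 ⇒ p = 8/15, and the value is (-6)·(8/15) + 3 = -1/5.
For the smuggler: with q = P(Land), equating Day's and Night's payoffs gives −7q + 4 = 8q − 5 ⇒ q = 3/5.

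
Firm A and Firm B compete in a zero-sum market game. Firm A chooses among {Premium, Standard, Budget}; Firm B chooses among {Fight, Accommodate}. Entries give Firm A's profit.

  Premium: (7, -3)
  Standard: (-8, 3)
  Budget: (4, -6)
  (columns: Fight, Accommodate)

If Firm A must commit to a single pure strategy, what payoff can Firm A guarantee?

Row minima: Premium → -3, Standard → -8, Budget → -6.
The best of these is -3.

-3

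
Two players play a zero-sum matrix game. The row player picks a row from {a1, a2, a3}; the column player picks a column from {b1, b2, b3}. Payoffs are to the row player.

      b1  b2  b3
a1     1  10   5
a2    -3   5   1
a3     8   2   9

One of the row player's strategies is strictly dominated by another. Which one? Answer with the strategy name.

a1 gives a strictly higher payoff than a2 against every column: 1 > -3, 10 > 5, 5 > 1.
So a2 is strictly dominated and the row player never plays it.

a2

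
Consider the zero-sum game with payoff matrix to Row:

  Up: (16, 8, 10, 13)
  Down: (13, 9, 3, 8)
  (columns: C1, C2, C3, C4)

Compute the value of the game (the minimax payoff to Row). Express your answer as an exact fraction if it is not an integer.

Row minima: Up → 8, Down → 3; maximin = 8.
Column maxima: C1 → 16, C2 → 9, C3 → 10, C4 → 13; minimax = 9.
8 ≠ 9, so there is no saddle point; optimal play is mixed.
C1 is strictly dominated by C2 (it gives Row strictly more in every row), so Column never plays it.
C4 is strictly dominated by C3 (it gives Row strictly more in every row), so Column never plays it.
On the remaining 2×2 (Up, Down vs C2, C3):
Let Row play Up with probability p. Expected payoff against C2: 8p + 9(1−p) = −p + 9; against C3: 10p + 3(1−p) = 7p + 3.
Setting these equal: −p + 9 = 7p + 3 ⇒ −8p = -6 ⇒ p = 3/4, and the value is (-1)·(3/4) + 9 = 33/4.
For Column: with q = P(C2), equating Up's and Down's payoffs gives −2q + 10 = 6q + 3 ⇒ q = 7/8.

33/4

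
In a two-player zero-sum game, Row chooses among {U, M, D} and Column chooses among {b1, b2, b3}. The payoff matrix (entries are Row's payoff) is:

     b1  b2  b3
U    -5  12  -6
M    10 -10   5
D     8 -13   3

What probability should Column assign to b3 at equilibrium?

Row minima: U → -6, M → -10, D → -13; maximin = -6.
Column maxima: b1 → 10, b2 → 12, b3 → 5; minimax = 5.
-6 ≠ 5, so there is no saddle point; optimal play is mixed.
D is strictly dominated by M, so Row never plays it.
b1 is strictly dominated by b3 (it gives Row strictly more in every row), so Column never plays it.
On the remaining 2×2 (U, M vs b2, b3):
Let Row play U with probability p. Expected payoff against b2: 12p + (-10)(1−p) = 22p − 10; against b3: (-6)p + 5(1−p) = −11p + 5.
Setting these equal: 22p − 10 = −11p + 5 ⇒ 33p = 15 ⇒ p = 5/11, and the value is (22)·(5/11) − 10 = 0.
For Column: with q = P(b2), equating U's and M's payoffs gives 18q − 6 = −15q + 5 ⇒ q = 1/3.

2/3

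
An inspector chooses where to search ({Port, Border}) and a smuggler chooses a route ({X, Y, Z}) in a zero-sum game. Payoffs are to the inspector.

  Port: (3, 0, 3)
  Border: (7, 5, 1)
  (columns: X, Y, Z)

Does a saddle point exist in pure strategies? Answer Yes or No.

No

Row minima: Port → 0, Border → 1; maximin = 1.
Column maxima: X → 7, Y → 5, Z → 3; minimax = 3.
1 ≠ 3, so no pure-strategy equilibrium exists.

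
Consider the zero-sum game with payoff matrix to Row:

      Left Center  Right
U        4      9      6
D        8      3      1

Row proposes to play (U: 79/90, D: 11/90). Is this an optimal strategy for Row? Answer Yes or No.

Against Left this mix gives (79/90)·4 + (11/90)·8 = 202/45.
Against Center this mix gives (79/90)·9 + (11/90)·3 = 124/15.
Against Right this mix gives (79/90)·6 + (11/90)·1 = 97/18.
Column will play Left, holding Row to 202/45. Shifting weight toward the row that does better against Left would raise this floor (the equalizing mix achieves 44/9 against both Left and Right), so the proposed strategy is not optimal.

No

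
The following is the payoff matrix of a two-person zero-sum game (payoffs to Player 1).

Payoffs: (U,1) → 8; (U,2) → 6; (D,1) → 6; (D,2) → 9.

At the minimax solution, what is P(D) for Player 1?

Row minima: U → 6, D → 6; maximin = 6.
Column maxima: 1 → 8, 2 → 9; minimax = 8.
6 ≠ 8, so there is no saddle point; optimal play is mixed.
Let Player 1 play U with probability p. Expected payoff against 1: 8p + 6(1−p) = 2p + 6; against 2: 6p + 9(1−p) = −3p + 9.
Setting these equal: 2p + 6 = −3p + 9 ⇒ 5p = 3 ⇒ p = 3/5, and the value is (2)·(3/5) + 6 = 36/5.
For Player 2: with q = P(1), equating U's and D's payoffs gives 2q + 6 = −3q + 9 ⇒ q = 3/5.

2/5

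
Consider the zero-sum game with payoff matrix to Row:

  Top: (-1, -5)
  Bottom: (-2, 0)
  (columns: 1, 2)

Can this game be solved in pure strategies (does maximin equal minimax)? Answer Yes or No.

Row minima: Top → -5, Bottom → -2; maximin = -2.
Column maxima: 1 → -1, 2 → 0; minimax = -1.
-2 ≠ -1, so no pure-strategy equilibrium exists.

No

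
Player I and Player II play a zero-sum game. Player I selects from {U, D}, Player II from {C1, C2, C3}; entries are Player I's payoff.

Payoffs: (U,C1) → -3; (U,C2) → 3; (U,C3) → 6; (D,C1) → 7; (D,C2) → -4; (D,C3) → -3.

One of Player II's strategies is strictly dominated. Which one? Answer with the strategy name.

C3

C2 holds Player I's payoff strictly below C3 in every row: 3 < 6, -4 < -3.
So C3 is strictly dominated for Player II.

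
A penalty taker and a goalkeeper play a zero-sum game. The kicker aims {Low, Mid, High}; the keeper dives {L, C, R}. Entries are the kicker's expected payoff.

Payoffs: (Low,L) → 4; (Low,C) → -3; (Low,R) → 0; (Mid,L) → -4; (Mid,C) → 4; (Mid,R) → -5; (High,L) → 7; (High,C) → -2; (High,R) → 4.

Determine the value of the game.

2/5

Row minima: Low → -3, Mid → -5, High → -2; maximin = -2.
Column maxima: L → 7, C → 4, R → 4; minimax = 4.
-2 ≠ 4, so there is no saddle point; optimal play is mixed.
Low is strictly dominated by High, so the kicker never plays it.
L is strictly dominated by R (it gives the kicker strictly more in every row), so the keeper never plays it.
On the remaining 2×2 (Mid, High vs C, R):
Let the kicker play Mid with probability p. Expected payoff against C: 4p + (-2)(1−p) = 6p − 2; against R: (-5)p + 4(1−p) = −9p + 4.
Setting these equal: 6p − 2 = −9p + 4 ⇒ 15p = 6 ⇒ p = 2/5, and the value is (6)·(2/5) − 2 = 2/5.
For the keeper: with q = P(C), equating Mid's and High's payoffs gives 9q − 5 = −6q + 4 ⇒ q = 3/5.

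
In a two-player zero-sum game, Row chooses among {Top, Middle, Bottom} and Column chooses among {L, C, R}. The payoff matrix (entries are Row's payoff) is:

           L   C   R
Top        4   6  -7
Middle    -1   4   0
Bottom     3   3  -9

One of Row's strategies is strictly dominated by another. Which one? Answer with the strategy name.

Top gives a strictly higher payoff than Bottom against every column: 4 > 3, 6 > 3, -7 > -9.
So Bottom is strictly dominated and Row never plays it.

Bottom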